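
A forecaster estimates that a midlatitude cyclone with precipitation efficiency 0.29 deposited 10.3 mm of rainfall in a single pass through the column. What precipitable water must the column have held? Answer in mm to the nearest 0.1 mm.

PW = rainfall / ε = 10.3 / 0.29 = 35.5 mm.

PW ≈ 35.5 mm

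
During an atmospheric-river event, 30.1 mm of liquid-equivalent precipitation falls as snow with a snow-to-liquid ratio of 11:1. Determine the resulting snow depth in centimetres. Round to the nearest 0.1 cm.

Snow depth = liquid × ratio = 30.1 mm × 11 = 331.1 mm = 33.1 cm.

snow depth ≈ 33.1 cm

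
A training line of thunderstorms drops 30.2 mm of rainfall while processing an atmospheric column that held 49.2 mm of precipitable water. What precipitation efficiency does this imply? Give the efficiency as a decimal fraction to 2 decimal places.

ε = rainfall / PW = 30.2 / 49.2 = 0.61.

ε ≈ 0.61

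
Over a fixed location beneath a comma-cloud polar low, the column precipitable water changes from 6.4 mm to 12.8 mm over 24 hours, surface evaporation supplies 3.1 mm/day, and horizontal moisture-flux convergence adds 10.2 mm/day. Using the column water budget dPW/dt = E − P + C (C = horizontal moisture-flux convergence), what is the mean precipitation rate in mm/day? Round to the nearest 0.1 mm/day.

P ≈ 6.9 mm/day

dPW/dt = (12.8 − 6.4) mm / (24/24 day) = +6.400 mm/day.
P = E + C − dPW/dt = 3.1 + (10.2) − (+6.400) = 6.9 mm/day.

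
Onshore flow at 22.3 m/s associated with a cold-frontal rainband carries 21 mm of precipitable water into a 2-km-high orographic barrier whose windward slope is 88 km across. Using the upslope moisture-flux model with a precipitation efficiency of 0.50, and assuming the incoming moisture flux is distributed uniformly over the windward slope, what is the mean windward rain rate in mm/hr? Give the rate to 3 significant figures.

R ≈ 9.58 mm/hr

Incoming column moisture flux per unit ridge length: F = V × PW = 22.3 × 21 = 468.3 mm·m/s.
Spread over the 88 km slope with efficiency ε = 0.50: R = ε·F/W = 0.50 × 468.3 / 88000 m = 2.661e-03 mm/s.
R = 2.661e-03 × 3600 = 9.58 mm/hr.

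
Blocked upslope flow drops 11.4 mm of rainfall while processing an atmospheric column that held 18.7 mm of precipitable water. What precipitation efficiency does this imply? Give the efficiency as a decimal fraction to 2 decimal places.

ε ≈ 0.61

ε = rainfall / PW = 11.4 / 18.7 = 0.61.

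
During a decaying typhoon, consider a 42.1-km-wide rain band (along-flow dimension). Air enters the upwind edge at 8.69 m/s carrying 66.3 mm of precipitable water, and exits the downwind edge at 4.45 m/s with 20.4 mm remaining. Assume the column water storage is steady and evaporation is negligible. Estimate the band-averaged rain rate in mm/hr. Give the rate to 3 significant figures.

R ≈ 41.5 mm/hr

Column moisture flux per unit crosswind length is F = V × PW.
Inflow: F_in = 8.69 × 66.3 = 576.147 mm·m/s
Outflow: F_out = 4.45 × 20.4 = 90.78 mm·m/s
Steady-state rate R = (F_in − F_out)/L = (576.147 − 90.78) / 42100 m = 1.153e-02 mm/s.
R = 1.153e-02 × 3600 = 41.5 mm/hr.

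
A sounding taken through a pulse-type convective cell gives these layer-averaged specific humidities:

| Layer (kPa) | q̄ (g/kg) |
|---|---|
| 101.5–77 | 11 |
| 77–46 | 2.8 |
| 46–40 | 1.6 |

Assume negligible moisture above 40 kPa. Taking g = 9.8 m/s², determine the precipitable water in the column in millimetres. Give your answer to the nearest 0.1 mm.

Precipitable water is the column-integrated vapour mass per unit area: PW = (1/g) Σ q̄ Δp, with q in kg/kg and Δp in Pa (1 kg/m² of water = 1 mm).
Layer 101.5–77 kPa: Δp = 245 hPa = 24500 Pa, q̄ = 0.011 kg/kg → 0.011 × 24500 / 9.8 = 27.50 mm
Layer 77–46 kPa: Δp = 310 hPa = 31000 Pa, q̄ = 0.0028 kg/kg → 0.0028 × 31000 / 9.8 = 8.86 mm
Layer 46–40 kPa: Δp = 60 hPa = 6000 Pa, q̄ = 0.0016 kg/kg → 0.0016 × 6000 / 9.8 = 0.98 mm
PW = 27.50 + 8.86 + 0.98 = 37.34 ≈ 37.3 mm.

PW ≈ 37.3 mm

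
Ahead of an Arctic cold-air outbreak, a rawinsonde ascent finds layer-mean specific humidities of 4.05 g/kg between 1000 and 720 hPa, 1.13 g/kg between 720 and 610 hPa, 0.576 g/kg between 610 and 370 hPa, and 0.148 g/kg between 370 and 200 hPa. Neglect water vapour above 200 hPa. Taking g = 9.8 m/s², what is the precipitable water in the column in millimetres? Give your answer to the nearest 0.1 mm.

Precipitable water is the column-integrated vapour mass per unit area: PW = (1/g) Σ q̄ Δp, with q in kg/kg and Δp in Pa (1 kg/m² of water = 1 mm).
Layer 1000–720 hPa: Δp = 280 hPa = 28000 Pa, q̄ = 0.00405 kg/kg → 0.00405 × 28000 / 9.8 = 11.57 mm
Layer 720–610 hPa: Δp = 110 hPa = 11000 Pa, q̄ = 0.00113 kg/kg → 0.00113 × 11000 / 9.8 = 1.27 mm
Layer 610–370 hPa: Δp = 240 hPa = 24000 Pa, q̄ = 0.000576 kg/kg → 0.000576 × 24000 / 9.8 = 1.41 mm
Layer 370–200 hPa: Δp = 170 hPa = 17000 Pa, q̄ = 0.000148 kg/kg → 0.000148 × 17000 / 9.8 = 0.26 mm
PW = 11.57 + 1.27 + 1.41 + 0.26 = 14.51 ≈ 14.5 mm.

PW ≈ 14.5 mm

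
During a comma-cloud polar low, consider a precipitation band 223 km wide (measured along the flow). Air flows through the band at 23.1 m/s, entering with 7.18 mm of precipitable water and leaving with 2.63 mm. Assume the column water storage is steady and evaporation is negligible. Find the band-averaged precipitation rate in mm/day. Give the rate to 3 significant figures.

Column moisture flux per unit crosswind length is F = V × PW.
Inflow: F_in = 23.1 × 7.18 = 165.858 mm·m/s
Outflow: F_out = 23.1 × 2.63 = 60.753 mm·m/s
Steady-state rate R = (F_in − F_out)/L = (165.858 − 60.753) / 223000 m = 4.713e-04 mm/s.
R = 4.713e-04 × 3600 × 24 = 40.7 mm/day.

R ≈ 40.7 mm/day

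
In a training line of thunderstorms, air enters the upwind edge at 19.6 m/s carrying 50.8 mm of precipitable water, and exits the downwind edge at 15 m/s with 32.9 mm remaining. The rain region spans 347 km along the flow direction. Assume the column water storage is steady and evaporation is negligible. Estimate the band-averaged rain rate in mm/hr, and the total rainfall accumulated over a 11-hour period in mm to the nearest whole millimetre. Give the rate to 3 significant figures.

Column moisture flux per unit crosswind length is F = V × PW.
Inflow: F_in = 19.6 × 50.8 = 995.68 mm·m/s
Outflow: F_out = 15 × 32.9 = 493.5 mm·m/s
Steady-state rate R = (F_in − F_out)/L = (995.68 − 493.5) / 347000 m = 1.447e-03 mm/s.
R = 1.447e-03 × 3600 = 5.21 mm/hr.
Over 11 h: total = 5.21 × 11 = 57.31 ≈ 57 mm.

R ≈ 5.21 mm/hr; total ≈ 57 mm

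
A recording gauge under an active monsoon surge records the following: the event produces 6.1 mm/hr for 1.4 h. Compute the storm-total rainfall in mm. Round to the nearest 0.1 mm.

Total = Σ Rᵢ Δtᵢ = 6.1 × 1.4
      = 8.54 = 8.5 mm.

total ≈ 8.5 mm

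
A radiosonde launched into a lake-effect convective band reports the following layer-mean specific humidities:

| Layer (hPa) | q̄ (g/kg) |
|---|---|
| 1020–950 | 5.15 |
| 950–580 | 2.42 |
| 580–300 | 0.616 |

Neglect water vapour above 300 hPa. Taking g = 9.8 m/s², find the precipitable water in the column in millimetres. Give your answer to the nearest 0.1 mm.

Precipitable water is the column-integrated vapour mass per unit area: PW = (1/g) Σ q̄ Δp, with q in kg/kg and Δp in Pa (1 kg/m² of water = 1 mm).
Layer 1020–950 hPa: Δp = 70 hPa = 7000 Pa, q̄ = 0.00515 kg/kg → 0.00515 × 7000 / 9.8 = 3.68 mm
Layer 950–580 hPa: Δp = 370 hPa = 37000 Pa, q̄ = 0.00242 kg/kg → 0.00242 × 37000 / 9.8 = 9.14 mm
Layer 580–300 hPa: Δp = 280 hPa = 28000 Pa, q̄ = 0.000616 kg/kg → 0.000616 × 28000 / 9.8 = 1.76 mm
PW = 3.68 + 9.14 + 1.76 = 14.58 ≈ 14.6 mm.

PW ≈ 14.6 mm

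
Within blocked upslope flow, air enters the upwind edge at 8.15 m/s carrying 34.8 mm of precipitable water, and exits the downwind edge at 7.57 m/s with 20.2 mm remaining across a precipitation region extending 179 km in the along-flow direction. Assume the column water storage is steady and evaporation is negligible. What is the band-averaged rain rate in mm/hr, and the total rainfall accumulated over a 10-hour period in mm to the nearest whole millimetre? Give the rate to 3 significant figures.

R ≈ 2.63 mm/hr; total ≈ 26 mm

Column moisture flux per unit crosswind length is F = V × PW.
Inflow: F_in = 8.15 × 34.8 = 283.62 mm·m/s
Outflow: F_out = 7.57 × 20.2 = 152.914 mm·m/s
Steady-state rate R = (F_in − F_out)/L = (283.62 − 152.914) / 179000 m = 7.302e-04 mm/s.
R = 7.302e-04 × 3600 = 2.63 mm/hr.
Over 10 h: total = 2.63 × 10 = 26.3 ≈ 26 mm.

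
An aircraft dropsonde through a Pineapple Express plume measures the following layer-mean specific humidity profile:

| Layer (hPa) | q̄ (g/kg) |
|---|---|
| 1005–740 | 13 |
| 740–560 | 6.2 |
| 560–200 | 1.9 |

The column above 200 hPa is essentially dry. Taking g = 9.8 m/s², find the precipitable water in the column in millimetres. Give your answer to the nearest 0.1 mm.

Precipitable water is the column-integrated vapour mass per unit area: PW = (1/g) Σ q̄ Δp, with q in kg/kg and Δp in Pa (1 kg/m² of water = 1 mm).
Layer 1005–740 hPa: Δp = 265 hPa = 26500 Pa, q̄ = 0.013 kg/kg → 0.013 × 26500 / 9.8 = 35.15 mm
Layer 740–560 hPa: Δp = 180 hPa = 18000 Pa, q̄ = 0.0062 kg/kg → 0.0062 × 18000 / 9.8 = 11.39 mm
Layer 560–200 hPa: Δp = 360 hPa = 36000 Pa, q̄ = 0.0019 kg/kg → 0.0019 × 36000 / 9.8 = 6.98 mm
PW = 35.15 + 11.39 + 6.98 = 53.52 ≈ 53.5 mm.

PW ≈ 53.5 mm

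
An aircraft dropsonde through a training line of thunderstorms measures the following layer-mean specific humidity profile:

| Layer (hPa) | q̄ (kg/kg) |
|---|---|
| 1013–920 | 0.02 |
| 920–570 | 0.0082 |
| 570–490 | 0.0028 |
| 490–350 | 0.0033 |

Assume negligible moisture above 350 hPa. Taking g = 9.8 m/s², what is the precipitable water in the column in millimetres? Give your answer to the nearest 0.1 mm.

Precipitable water is the column-integrated vapour mass per unit area: PW = (1/g) Σ q̄ Δp, with q in kg/kg and Δp in Pa (1 kg/m² of water = 1 mm).
Layer 1013–920 hPa: Δp = 93 hPa = 9300 Pa, q̄ = 0.02 kg/kg → 0.02 × 9300 / 9.8 = 18.98 mm
Layer 920–570 hPa: Δp = 350 hPa = 35000 Pa, q̄ = 0.0082 kg/kg → 0.0082 × 35000 / 9.8 = 29.29 mm
Layer 570–490 hPa: Δp = 80 hPa = 8000 Pa, q̄ = 0.0028 kg/kg → 0.0028 × 8000 / 9.8 = 2.29 mm
Layer 490–350 hPa: Δp = 140 hPa = 14000 Pa, q̄ = 0.0033 kg/kg → 0.0033 × 14000 / 9.8 = 4.71 mm
PW = 18.98 + 29.29 + 2.29 + 4.71 = 55.27 ≈ 55.3 mm.

PW ≈ 55.3 mm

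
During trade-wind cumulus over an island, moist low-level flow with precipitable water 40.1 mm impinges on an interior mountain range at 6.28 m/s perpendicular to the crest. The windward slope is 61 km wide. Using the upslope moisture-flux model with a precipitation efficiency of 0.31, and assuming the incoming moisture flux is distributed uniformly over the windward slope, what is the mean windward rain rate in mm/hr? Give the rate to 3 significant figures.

Incoming column moisture flux per unit ridge length: F = V × PW = 6.28 × 40.1 = 251.828 mm·m/s.
Spread over the 61 km slope with efficiency ε = 0.31: R = ε·F/W = 0.31 × 251.828 / 61000 m = 1.280e-03 mm/s.
R = 1.280e-03 × 3600 = 4.61 mm/hr.

R ≈ 4.61 mm/hr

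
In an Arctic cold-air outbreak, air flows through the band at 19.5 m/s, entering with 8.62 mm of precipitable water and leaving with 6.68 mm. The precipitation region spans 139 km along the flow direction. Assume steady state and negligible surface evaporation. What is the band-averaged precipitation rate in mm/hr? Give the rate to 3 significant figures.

Column moisture flux per unit crosswind length is F = V × PW.
Inflow: F_in = 19.5 × 8.62 = 168.09 mm·m/s
Outflow: F_out = 19.5 × 6.68 = 130.26 mm·m/s
Steady-state rate R = (F_in − F_out)/L = (168.09 − 130.26) / 139000 m = 2.722e-04 mm/s.
R = 2.722e-04 × 3600 = 0.980 mm/hr.

R ≈ 0.980 mm/hr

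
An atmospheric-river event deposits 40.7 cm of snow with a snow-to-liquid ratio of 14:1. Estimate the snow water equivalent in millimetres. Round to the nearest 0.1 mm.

SWE ≈ 29.1 mm

SWE = snow depth / ratio = 40.7 cm / 14 = 2.907 cm = 29.1 mm.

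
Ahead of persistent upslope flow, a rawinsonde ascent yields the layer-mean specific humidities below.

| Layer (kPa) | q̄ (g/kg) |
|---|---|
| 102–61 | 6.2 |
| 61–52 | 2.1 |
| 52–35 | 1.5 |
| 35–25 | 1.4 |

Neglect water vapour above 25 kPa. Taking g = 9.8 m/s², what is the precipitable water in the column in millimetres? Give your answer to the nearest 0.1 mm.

PW ≈ 31.9 mm

Precipitable water is the column-integrated vapour mass per unit area: PW = (1/g) Σ q̄ Δp, with q in kg/kg and Δp in Pa (1 kg/m² of water = 1 mm).
Layer 102–61 kPa: Δp = 410 hPa = 41000 Pa, q̄ = 0.0062 kg/kg → 0.0062 × 41000 / 9.8 = 25.94 mm
Layer 61–52 kPa: Δp = 90 hPa = 9000 Pa, q̄ = 0.0021 kg/kg → 0.0021 × 9000 / 9.8 = 1.93 mm
Layer 52–35 kPa: Δp = 170 hPa = 17000 Pa, q̄ = 0.0015 kg/kg → 0.0015 × 17000 / 9.8 = 2.60 mm
Layer 35–25 kPa: Δp = 100 hPa = 10000 Pa, q̄ = 0.0014 kg/kg → 0.0014 × 10000 / 9.8 = 1.43 mm
PW = 25.94 + 1.93 + 2.60 + 1.43 = 31.90 ≈ 31.9 mm.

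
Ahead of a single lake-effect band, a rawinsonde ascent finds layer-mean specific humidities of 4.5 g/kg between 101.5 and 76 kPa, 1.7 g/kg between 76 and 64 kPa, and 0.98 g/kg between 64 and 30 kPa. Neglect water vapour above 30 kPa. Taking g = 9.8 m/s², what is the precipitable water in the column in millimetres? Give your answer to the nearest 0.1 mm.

PW ≈ 17.2 mm

Precipitable water is the column-integrated vapour mass per unit area: PW = (1/g) Σ q̄ Δp, with q in kg/kg and Δp in Pa (1 kg/m² of water = 1 mm).
Layer 101.5–76 kPa: Δp = 255 hPa = 25500 Pa, q̄ = 0.0045 kg/kg → 0.0045 × 25500 / 9.8 = 11.71 mm
Layer 76–64 kPa: Δp = 120 hPa = 12000 Pa, q̄ = 0.0017 kg/kg → 0.0017 × 12000 / 9.8 = 2.08 mm
Layer 64–30 kPa: Δp = 340 hPa = 34000 Pa, q̄ = 0.00098 kg/kg → 0.00098 × 34000 / 9.8 = 3.40 mm
PW = 11.71 + 2.08 + 3.40 = 17.19 ≈ 17.2 mm.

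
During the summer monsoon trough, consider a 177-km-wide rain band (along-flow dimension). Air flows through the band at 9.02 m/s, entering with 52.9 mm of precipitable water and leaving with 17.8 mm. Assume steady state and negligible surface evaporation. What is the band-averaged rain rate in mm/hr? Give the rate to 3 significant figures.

Column moisture flux per unit crosswind length is F = V × PW.
Inflow: F_in = 9.02 × 52.9 = 477.158 mm·m/s
Outflow: F_out = 9.02 × 17.8 = 160.556 mm·m/s
Steady-state rate R = (F_in − F_out)/L = (477.158 − 160.556) / 177000 m = 1.789e-03 mm/s.
R = 1.789e-03 × 3600 = 6.44 mm/hr.

R ≈ 6.44 mm/hr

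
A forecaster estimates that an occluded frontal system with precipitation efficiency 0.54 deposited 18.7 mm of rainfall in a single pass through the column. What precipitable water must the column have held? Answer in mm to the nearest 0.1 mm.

PW = rainfall / ε = 18.7 / 0.54 = 34.6 mm.

PW ≈ 34.6 mm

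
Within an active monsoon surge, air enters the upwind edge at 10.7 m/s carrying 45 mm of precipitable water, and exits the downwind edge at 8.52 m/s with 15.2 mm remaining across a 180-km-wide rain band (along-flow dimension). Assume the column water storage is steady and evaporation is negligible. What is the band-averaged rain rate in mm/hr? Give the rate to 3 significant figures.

R ≈ 7.04 mm/hr

Column moisture flux per unit crosswind length is F = V × PW.
Inflow: F_in = 10.7 × 45 = 481.5 mm·m/s
Outflow: F_out = 8.52 × 15.2 = 129.504 mm·m/s
Steady-state rate R = (F_in − F_out)/L = (481.5 − 129.504) / 180000 m = 1.956e-03 mm/s.
R = 1.956e-03 × 3600 = 7.04 mm/hr.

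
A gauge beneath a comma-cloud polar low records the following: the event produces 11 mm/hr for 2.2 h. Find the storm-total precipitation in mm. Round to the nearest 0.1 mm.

Total = Σ Rᵢ Δtᵢ = 11 × 2.2
      = 24.2 = 24.2 mm.

total ≈ 24.2 mm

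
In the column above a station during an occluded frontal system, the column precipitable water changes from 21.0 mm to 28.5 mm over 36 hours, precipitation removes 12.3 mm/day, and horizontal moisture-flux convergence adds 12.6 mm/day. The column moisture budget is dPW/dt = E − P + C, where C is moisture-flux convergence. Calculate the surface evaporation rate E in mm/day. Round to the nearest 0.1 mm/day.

dPW/dt = (28.5 − 21.0) mm / (36/24 day) = +5.000 mm/day.
E = dPW/dt + P − C = (+5.000) + 12.3 − (12.6) = 4.7 mm/day.

E ≈ 4.7 mm/day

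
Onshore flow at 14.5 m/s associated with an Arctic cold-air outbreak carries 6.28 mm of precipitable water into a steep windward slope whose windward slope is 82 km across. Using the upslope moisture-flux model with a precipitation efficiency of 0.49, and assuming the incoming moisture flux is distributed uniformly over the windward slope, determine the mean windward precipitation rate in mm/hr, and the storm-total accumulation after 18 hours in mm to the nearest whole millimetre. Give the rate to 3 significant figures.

Incoming column moisture flux per unit ridge length: F = V × PW = 14.5 × 6.28 = 91.06 mm·m/s.
Spread over the 82 km slope with efficiency ε = 0.49: R = ε·F/W = 0.49 × 91.06 / 82000 m = 5.441e-04 mm/s.
R = 5.441e-04 × 3600 = 1.96 mm/hr.
Over 18 h: total = 1.96 × 18 = 35.28 ≈ 35 mm.

R ≈ 1.96 mm/hr; total ≈ 35 mm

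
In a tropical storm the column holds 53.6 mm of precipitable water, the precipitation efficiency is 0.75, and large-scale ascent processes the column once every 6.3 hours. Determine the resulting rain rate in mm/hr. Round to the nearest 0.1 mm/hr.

R ≈ 6.4 mm/hr

Each overturning extracts ε × PW = 0.75 × 53.6 = 40.2 mm.
Rate = ε·PW / τ = 40.2 / 6.3 h = 6.4 mm/hr.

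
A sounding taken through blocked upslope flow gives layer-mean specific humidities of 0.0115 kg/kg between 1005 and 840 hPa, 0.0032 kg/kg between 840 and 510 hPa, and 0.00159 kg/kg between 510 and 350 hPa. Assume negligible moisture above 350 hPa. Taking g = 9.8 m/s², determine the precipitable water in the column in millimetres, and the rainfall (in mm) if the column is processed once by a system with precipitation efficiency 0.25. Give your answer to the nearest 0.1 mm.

Precipitable water is the column-integrated vapour mass per unit area: PW = (1/g) Σ q̄ Δp, with q in kg/kg and Δp in Pa (1 kg/m² of water = 1 mm).
Layer 1005–840 hPa: Δp = 165 hPa = 16500 Pa, q̄ = 0.0115 kg/kg → 0.0115 × 16500 / 9.8 = 19.36 mm
Layer 840–510 hPa: Δp = 330 hPa = 33000 Pa, q̄ = 0.0032 kg/kg → 0.0032 × 33000 / 9.8 = 10.78 mm
Layer 510–350 hPa: Δp = 160 hPa = 16000 Pa, q̄ = 0.00159 kg/kg → 0.00159 × 16000 / 9.8 = 2.60 mm
PW = 19.36 + 10.78 + 2.60 = 32.74 ≈ 32.7 mm.
Rainfall = ε × PW = 0.25 × 32.7 = 8.2 mm.

PW ≈ 32.7 mm; rainfall ≈ 8.2 mm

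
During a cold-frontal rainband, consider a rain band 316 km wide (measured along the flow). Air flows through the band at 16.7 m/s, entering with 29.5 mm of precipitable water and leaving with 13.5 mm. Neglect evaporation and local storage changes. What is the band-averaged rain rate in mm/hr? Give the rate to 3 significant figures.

Column moisture flux per unit crosswind length is F = V × PW.
Inflow: F_in = 16.7 × 29.5 = 492.65 mm·m/s
Outflow: F_out = 16.7 × 13.5 = 225.45 mm·m/s
Steady-state rate R = (F_in − F_out)/L = (492.65 − 225.45) / 316000 m = 8.456e-04 mm/s.
R = 8.456e-04 × 3600 = 3.04 mm/hr.

R ≈ 3.04 mm/hr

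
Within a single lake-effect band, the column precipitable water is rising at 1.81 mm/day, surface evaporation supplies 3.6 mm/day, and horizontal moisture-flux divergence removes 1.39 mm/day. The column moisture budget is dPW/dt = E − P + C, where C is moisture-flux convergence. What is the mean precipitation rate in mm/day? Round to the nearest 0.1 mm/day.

dPW/dt = +1.81 mm/day.
P = E + C − dPW/dt = 3.6 + (-1.39) − (+1.81) = 0.4 mm/day.

P ≈ 0.4 mm/day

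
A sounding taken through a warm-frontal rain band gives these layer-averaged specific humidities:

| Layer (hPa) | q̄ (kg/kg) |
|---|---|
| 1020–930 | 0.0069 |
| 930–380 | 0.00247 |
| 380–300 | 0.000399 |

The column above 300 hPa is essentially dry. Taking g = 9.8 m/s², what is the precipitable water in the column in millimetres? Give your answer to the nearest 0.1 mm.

PW ≈ 20.5 mm

Precipitable water is the column-integrated vapour mass per unit area: PW = (1/g) Σ q̄ Δp, with q in kg/kg and Δp in Pa (1 kg/m² of water = 1 mm).
Layer 1020–930 hPa: Δp = 90 hPa = 9000 Pa, q̄ = 0.0069 kg/kg → 0.0069 × 9000 / 9.8 = 6.34 mm
Layer 930–380 hPa: Δp = 550 hPa = 55000 Pa, q̄ = 0.00247 kg/kg → 0.00247 × 55000 / 9.8 = 13.86 mm
Layer 380–300 hPa: Δp = 80 hPa = 8000 Pa, q̄ = 0.000399 kg/kg → 0.000399 × 8000 / 9.8 = 0.33 mm
PW = 6.34 + 13.86 + 0.33 = 20.53 ≈ 20.5 mm.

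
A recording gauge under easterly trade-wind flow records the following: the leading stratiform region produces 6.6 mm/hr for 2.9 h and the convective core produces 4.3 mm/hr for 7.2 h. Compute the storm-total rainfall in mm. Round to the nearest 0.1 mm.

Total = Σ Rᵢ Δtᵢ = 6.6 × 2.9 + 4.3 × 7.2
      = 19.14 + 30.96 = 50.1 mm.

total ≈ 50.1 mm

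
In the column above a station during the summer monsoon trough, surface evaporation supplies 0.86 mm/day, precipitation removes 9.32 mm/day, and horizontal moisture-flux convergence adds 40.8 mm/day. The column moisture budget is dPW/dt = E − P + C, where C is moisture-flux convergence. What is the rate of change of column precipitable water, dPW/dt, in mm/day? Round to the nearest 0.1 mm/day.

dPW/dt = E − P + C = 0.86 − 9.32 + (40.8) = 32.3 mm/day.

dPW/dt ≈ 32.3 mm/day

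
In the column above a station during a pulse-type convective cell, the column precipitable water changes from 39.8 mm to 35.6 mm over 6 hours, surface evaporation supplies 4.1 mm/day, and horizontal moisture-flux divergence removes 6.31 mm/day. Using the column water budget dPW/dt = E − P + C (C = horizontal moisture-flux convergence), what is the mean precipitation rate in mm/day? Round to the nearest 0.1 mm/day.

dPW/dt = (35.6 − 39.8) mm / (6/24 day) = -16.800 mm/day.
P = E + C − dPW/dt = 4.1 + (-6.31) − (-16.800) = 14.6 mm/day.

P ≈ 14.6 mm/day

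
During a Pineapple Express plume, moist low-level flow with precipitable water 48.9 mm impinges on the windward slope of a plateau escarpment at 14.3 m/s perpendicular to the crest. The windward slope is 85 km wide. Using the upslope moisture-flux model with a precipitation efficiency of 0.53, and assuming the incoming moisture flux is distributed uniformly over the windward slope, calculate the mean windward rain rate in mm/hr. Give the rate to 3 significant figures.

Incoming column moisture flux per unit ridge length: F = V × PW = 14.3 × 48.9 = 699.27 mm·m/s.
Spread over the 85 km slope with efficiency ε = 0.53: R = ε·F/W = 0.53 × 699.27 / 85000 m = 4.360e-03 mm/s.
R = 4.360e-03 × 3600 = 15.7 mm/hr.

R ≈ 15.7 mm/hr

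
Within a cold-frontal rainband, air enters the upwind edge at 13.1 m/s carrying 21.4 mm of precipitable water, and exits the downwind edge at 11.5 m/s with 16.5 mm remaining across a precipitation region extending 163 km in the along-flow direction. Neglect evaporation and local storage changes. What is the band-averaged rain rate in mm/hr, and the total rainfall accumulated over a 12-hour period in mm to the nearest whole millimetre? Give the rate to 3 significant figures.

Column moisture flux per unit crosswind length is F = V × PW.
Inflow: F_in = 13.1 × 21.4 = 280.34 mm·m/s
Outflow: F_out = 11.5 × 16.5 = 189.75 mm·m/s
Steady-state rate R = (F_in − F_out)/L = (280.34 − 189.75) / 163000 m = 5.558e-04 mm/s.
R = 5.558e-04 × 3600 = 2.00 mm/hr.
Over 12 h: total = 2.00 × 12 = 24 mm.

R ≈ 2.00 mm/hr; total ≈ 24 mm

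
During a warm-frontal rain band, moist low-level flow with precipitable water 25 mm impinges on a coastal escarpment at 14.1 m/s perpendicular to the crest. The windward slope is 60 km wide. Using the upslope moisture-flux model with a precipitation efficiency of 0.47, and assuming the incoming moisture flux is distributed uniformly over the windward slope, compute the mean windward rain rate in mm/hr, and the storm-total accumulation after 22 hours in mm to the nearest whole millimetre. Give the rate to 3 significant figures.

Incoming column moisture flux per unit ridge length: F = V × PW = 14.1 × 25 = 352.5 mm·m/s.
Spread over the 60 km slope with efficiency ε = 0.47: R = ε·F/W = 0.47 × 352.5 / 60000 m = 2.761e-03 mm/s.
R = 2.761e-03 × 3600 = 9.94 mm/hr.
Over 22 h: total = 9.94 × 22 = 218.68 ≈ 219 mm.

R ≈ 9.94 mm/hr; total ≈ 219 mm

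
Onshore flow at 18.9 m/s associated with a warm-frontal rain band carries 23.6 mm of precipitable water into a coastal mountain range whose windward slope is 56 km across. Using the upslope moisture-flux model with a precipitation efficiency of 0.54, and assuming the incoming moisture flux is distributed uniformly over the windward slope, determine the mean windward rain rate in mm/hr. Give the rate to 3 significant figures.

R ≈ 15.5 mm/hr

Incoming column moisture flux per unit ridge length: F = V × PW = 18.9 × 23.6 = 446.04 mm·m/s.
Spread over the 56 km slope with efficiency ε = 0.54: R = ε·F/W = 0.54 × 446.04 / 56000 m = 4.301e-03 mm/s.
R = 4.301e-03 × 3600 = 15.5 mm/hr.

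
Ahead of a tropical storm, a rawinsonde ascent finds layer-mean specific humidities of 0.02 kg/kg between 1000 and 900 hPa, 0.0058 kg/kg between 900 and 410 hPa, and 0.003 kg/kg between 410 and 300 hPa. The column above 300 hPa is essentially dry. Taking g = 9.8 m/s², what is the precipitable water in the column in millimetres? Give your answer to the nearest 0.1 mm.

PW ≈ 52.8 mm

Precipitable water is the column-integrated vapour mass per unit area: PW = (1/g) Σ q̄ Δp, with q in kg/kg and Δp in Pa (1 kg/m² of water = 1 mm).
Layer 1000–900 hPa: Δp = 100 hPa = 10000 Pa, q̄ = 0.02 kg/kg → 0.02 × 10000 / 9.8 = 20.41 mm
Layer 900–410 hPa: Δp = 490 hPa = 49000 Pa, q̄ = 0.0058 kg/kg → 0.0058 × 49000 / 9.8 = 29.00 mm
Layer 410–300 hPa: Δp = 110 hPa = 11000 Pa, q̄ = 0.003 kg/kg → 0.003 × 11000 / 9.8 = 3.37 mm
PW = 20.41 + 29.00 + 3.37 = 52.78 ≈ 52.8 mm.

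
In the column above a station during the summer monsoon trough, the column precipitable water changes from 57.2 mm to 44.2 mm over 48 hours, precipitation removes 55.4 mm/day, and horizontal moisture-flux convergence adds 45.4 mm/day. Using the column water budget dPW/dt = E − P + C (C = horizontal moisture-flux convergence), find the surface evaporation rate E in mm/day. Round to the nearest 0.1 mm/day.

dPW/dt = (44.2 − 57.2) mm / (48/24 day) = -6.500 mm/day.
E = dPW/dt + P − C = (-6.500) + 55.4 − (45.4) = 3.5 mm/day.

E ≈ 3.5 mm/day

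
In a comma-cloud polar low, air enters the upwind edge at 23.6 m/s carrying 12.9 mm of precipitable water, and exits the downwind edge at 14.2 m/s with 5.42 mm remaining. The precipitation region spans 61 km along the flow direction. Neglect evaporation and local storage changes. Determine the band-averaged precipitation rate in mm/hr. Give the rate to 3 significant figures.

Column moisture flux per unit crosswind length is F = V × PW.
Inflow: F_in = 23.6 × 12.9 = 304.44 mm·m/s
Outflow: F_out = 14.2 × 5.42 = 76.964 mm·m/s
Steady-state rate R = (F_in − F_out)/L = (304.44 − 76.964) / 61000 m = 3.729e-03 mm/s.
R = 3.729e-03 × 3600 = 13.4 mm/hr.

R ≈ 13.4 mm/hr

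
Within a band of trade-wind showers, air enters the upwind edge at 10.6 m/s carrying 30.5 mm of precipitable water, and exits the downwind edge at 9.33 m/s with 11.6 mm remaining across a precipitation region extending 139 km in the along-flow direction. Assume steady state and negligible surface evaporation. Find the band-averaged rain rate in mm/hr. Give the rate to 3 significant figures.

Column moisture flux per unit crosswind length is F = V × PW.
Inflow: F_in = 10.6 × 30.5 = 323.3 mm·m/s
Outflow: F_out = 9.33 × 11.6 = 108.228 mm·m/s
Steady-state rate R = (F_in − F_out)/L = (323.3 − 108.228) / 139000 m = 1.547e-03 mm/s.
R = 1.547e-03 × 3600 = 5.57 mm/hr.

R ≈ 5.57 mm/hr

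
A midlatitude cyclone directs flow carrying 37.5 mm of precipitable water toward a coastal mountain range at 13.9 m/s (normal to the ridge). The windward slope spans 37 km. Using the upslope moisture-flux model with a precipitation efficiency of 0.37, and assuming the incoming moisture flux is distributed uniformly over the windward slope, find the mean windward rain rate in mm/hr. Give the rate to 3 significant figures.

Incoming column moisture flux per unit ridge length: F = V × PW = 13.9 × 37.5 = 521.25 mm·m/s.
Spread over the 37 km slope with efficiency ε = 0.37: R = ε·F/W = 0.37 × 521.25 / 37000 m = 5.212e-03 mm/s.
R = 5.212e-03 × 3600 = 18.8 mm/hr.

R ≈ 18.8 mm/hr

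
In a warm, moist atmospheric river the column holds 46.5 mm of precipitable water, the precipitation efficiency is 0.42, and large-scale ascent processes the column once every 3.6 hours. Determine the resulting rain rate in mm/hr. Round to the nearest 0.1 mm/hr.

Each overturning extracts ε × PW = 0.42 × 46.5 = 19.53 mm.
Rate = ε·PW / τ = 19.53 / 3.6 h = 5.4 mm/hr.

R ≈ 5.4 mm/hr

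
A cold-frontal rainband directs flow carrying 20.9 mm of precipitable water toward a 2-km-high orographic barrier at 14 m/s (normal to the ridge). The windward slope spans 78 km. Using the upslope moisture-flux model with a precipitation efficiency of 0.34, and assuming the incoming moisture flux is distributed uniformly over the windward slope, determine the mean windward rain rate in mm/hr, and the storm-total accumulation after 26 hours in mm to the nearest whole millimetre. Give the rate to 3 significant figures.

R ≈ 4.59 mm/hr; total ≈ 119 mm

Incoming column moisture flux per unit ridge length: F = V × PW = 14 × 20.9 = 292.6 mm·m/s.
Spread over the 78 km slope with efficiency ε = 0.34: R = ε·F/W = 0.34 × 292.6 / 78000 m = 1.275e-03 mm/s.
R = 1.275e-03 × 3600 = 4.59 mm/hr.
Over 26 h: total = 4.59 × 26 = 119.34 ≈ 119 mm.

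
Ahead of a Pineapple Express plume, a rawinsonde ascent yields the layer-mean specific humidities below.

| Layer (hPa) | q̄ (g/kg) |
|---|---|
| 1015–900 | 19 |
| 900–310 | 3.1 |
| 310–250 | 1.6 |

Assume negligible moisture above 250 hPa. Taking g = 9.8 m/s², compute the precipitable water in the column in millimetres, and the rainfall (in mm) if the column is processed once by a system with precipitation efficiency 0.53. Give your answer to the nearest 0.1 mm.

PW ≈ 41.9 mm; rainfall ≈ 22.2 mm

Precipitable water is the column-integrated vapour mass per unit area: PW = (1/g) Σ q̄ Δp, with q in kg/kg and Δp in Pa (1 kg/m² of water = 1 mm).
Layer 1015–900 hPa: Δp = 115 hPa = 11500 Pa, q̄ = 0.019 kg/kg → 0.019 × 11500 / 9.8 = 22.30 mm
Layer 900–310 hPa: Δp = 590 hPa = 59000 Pa, q̄ = 0.0031 kg/kg → 0.0031 × 59000 / 9.8 = 18.66 mm
Layer 310–250 hPa: Δp = 60 hPa = 6000 Pa, q̄ = 0.0016 kg/kg → 0.0016 × 6000 / 9.8 = 0.98 mm
PW = 22.30 + 18.66 + 0.98 = 41.94 ≈ 41.9 mm.
Rainfall = ε × PW = 0.53 × 41.9 = 22.2 mm.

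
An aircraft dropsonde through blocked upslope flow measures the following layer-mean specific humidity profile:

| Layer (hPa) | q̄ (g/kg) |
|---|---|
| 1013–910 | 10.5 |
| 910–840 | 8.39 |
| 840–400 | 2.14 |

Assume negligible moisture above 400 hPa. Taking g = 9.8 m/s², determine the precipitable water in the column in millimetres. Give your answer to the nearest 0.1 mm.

Precipitable water is the column-integrated vapour mass per unit area: PW = (1/g) Σ q̄ Δp, with q in kg/kg and Δp in Pa (1 kg/m² of water = 1 mm).
Layer 1013–910 hPa: Δp = 103 hPa = 10300 Pa, q̄ = 0.0105 kg/kg → 0.0105 × 10300 / 9.8 = 11.04 mm
Layer 910–840 hPa: Δp = 70 hPa = 7000 Pa, q̄ = 0.00839 kg/kg → 0.00839 × 7000 / 9.8 = 5.99 mm
Layer 840–400 hPa: Δp = 440 hPa = 44000 Pa, q̄ = 0.00214 kg/kg → 0.00214 × 44000 / 9.8 = 9.61 mm
PW = 11.04 + 5.99 + 9.61 = 26.64 ≈ 26.6 mm.

PW ≈ 26.6 mm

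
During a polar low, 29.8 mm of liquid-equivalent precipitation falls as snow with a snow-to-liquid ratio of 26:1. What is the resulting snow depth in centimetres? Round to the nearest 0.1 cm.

snow depth ≈ 77.5 cm

Snow depth = liquid × ratio = 29.8 mm × 26 = 774.8 mm = 77.5 cm.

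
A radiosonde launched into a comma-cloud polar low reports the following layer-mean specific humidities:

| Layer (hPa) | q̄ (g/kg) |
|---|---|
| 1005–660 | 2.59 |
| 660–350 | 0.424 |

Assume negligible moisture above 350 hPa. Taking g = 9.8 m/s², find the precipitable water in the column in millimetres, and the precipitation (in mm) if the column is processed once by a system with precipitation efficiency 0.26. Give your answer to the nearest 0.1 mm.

PW ≈ 10.5 mm; precipitation ≈ 2.7 mm

Precipitable water is the column-integrated vapour mass per unit area: PW = (1/g) Σ q̄ Δp, with q in kg/kg and Δp in Pa (1 kg/m² of water = 1 mm).
Layer 1005–660 hPa: Δp = 345 hPa = 34500 Pa, q̄ = 0.00259 kg/kg → 0.00259 × 34500 / 9.8 = 9.12 mm
Layer 660–350 hPa: Δp = 310 hPa = 31000 Pa, q̄ = 0.000424 kg/kg → 0.000424 × 31000 / 9.8 = 1.34 mm
PW = 9.12 + 1.34 = 10.46 ≈ 10.5 mm.
Precipitation = ε × PW = 0.26 × 10.5 = 2.7 mm.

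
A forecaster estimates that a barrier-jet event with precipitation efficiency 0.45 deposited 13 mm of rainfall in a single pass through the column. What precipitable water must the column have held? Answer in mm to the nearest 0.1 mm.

PW ≈ 28.9 mm

PW = rainfall / ε = 13 / 0.45 = 28.9 mm.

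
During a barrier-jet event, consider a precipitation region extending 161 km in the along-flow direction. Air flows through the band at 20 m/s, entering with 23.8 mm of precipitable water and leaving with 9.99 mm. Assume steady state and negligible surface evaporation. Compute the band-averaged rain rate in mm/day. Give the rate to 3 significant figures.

Column moisture flux per unit crosswind length is F = V × PW.
Inflow: F_in = 20 × 23.8 = 476 mm·m/s
Outflow: F_out = 20 × 9.99 = 199.8 mm·m/s
Steady-state rate R = (F_in − F_out)/L = (476 − 199.8) / 161000 m = 1.716e-03 mm/s.
R = 1.716e-03 × 3600 × 24 = 148 mm/day.

R ≈ 148 mm/day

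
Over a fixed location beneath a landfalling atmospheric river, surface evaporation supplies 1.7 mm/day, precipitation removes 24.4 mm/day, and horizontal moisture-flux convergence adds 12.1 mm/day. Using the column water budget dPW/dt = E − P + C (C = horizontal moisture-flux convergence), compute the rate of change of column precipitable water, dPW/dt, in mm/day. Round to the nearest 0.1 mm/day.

dPW/dt ≈ -10.6 mm/day

dPW/dt = E − P + C = 1.7 − 24.4 + (12.1) = -10.6 mm/day.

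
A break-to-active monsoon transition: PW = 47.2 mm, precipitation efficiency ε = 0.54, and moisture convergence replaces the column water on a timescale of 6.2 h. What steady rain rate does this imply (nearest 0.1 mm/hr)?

R ≈ 4.1 mm/hr

Each overturning extracts ε × PW = 0.54 × 47.2 = 25.488 mm.
Rate = ε·PW / τ = 25.488 / 6.2 h = 4.1 mm/hr.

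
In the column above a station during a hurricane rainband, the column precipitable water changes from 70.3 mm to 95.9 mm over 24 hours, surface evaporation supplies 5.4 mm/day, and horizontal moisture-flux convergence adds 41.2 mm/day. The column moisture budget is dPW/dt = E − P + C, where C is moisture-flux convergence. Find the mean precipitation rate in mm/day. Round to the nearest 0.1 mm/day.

dPW/dt = (95.9 − 70.3) mm / (24/24 day) = +25.600 mm/day.
P = E + C − dPW/dt = 5.4 + (41.2) − (+25.600) = 21.0 mm/day.

P ≈ 21.0 mm/day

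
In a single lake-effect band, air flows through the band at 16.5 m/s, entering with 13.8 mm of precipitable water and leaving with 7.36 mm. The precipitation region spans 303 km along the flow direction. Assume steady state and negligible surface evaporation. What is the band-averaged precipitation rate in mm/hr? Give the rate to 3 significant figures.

R ≈ 1.26 mm/hr

Column moisture flux per unit crosswind length is F = V × PW.
Inflow: F_in = 16.5 × 13.8 = 227.7 mm·m/s
Outflow: F_out = 16.5 × 7.36 = 121.44 mm·m/s
Steady-state rate R = (F_in − F_out)/L = (227.7 − 121.44) / 303000 m = 3.507e-04 mm/s.
R = 3.507e-04 × 3600 = 1.26 mm/hr.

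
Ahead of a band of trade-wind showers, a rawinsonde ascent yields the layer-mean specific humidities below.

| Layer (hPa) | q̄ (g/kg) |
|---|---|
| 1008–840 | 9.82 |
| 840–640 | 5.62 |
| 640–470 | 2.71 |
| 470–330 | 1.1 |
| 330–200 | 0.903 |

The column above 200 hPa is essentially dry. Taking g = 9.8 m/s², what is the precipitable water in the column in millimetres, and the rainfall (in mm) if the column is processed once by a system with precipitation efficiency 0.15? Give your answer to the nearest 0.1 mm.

PW ≈ 35.8 mm; rainfall ≈ 5.4 mm

Precipitable water is the column-integrated vapour mass per unit area: PW = (1/g) Σ q̄ Δp, with q in kg/kg and Δp in Pa (1 kg/m² of water = 1 mm).
Layer 1008–840 hPa: Δp = 168 hPa = 16800 Pa, q̄ = 0.00982 kg/kg → 0.00982 × 16800 / 9.8 = 16.83 mm
Layer 840–640 hPa: Δp = 200 hPa = 20000 Pa, q̄ = 0.00562 kg/kg → 0.00562 × 20000 / 9.8 = 11.47 mm
Layer 640–470 hPa: Δp = 170 hPa = 17000 Pa, q̄ = 0.00271 kg/kg → 0.00271 × 17000 / 9.8 = 4.70 mm
Layer 470–330 hPa: Δp = 140 hPa = 14000 Pa, q̄ = 0.0011 kg/kg → 0.0011 × 14000 / 9.8 = 1.57 mm
Layer 330–200 hPa: Δp = 130 hPa = 13000 Pa, q̄ = 0.000903 kg/kg → 0.000903 × 13000 / 9.8 = 1.20 mm
PW = 16.83 + 11.47 + 4.70 + 1.57 + 1.20 = 35.77 ≈ 35.8 mm.
Rainfall = ε × PW = 0.15 × 35.8 = 5.4 mm.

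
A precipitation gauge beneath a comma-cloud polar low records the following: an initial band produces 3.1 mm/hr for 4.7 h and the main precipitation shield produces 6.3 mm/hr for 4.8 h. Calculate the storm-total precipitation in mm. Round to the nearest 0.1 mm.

Total = Σ Rᵢ Δtᵢ = 3.1 × 4.7 + 6.3 × 4.8
      = 14.57 + 30.24 = 44.8 mm.

total ≈ 44.8 mm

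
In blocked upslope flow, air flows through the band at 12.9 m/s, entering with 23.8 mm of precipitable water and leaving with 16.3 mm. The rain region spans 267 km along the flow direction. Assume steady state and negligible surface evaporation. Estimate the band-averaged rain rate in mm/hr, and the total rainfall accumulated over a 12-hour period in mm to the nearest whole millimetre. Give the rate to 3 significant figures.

R ≈ 1.30 mm/hr; total ≈ 16 mm

Column moisture flux per unit crosswind length is F = V × PW.
Inflow: F_in = 12.9 × 23.8 = 307.02 mm·m/s
Outflow: F_out = 12.9 × 16.3 = 210.27 mm·m/s
Steady-state rate R = (F_in − F_out)/L = (307.02 − 210.27) / 267000 m = 3.624e-04 mm/s.
R = 3.624e-04 × 3600 = 1.30 mm/hr.
Over 12 h: total = 1.30 × 12 = 15.6 ≈ 16 mm.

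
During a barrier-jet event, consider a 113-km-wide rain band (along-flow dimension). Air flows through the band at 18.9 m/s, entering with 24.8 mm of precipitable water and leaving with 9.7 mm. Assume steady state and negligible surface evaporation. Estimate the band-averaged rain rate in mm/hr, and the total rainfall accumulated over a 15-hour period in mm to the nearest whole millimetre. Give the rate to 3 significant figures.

R ≈ 9.09 mm/hr; total ≈ 136 mm

Column moisture flux per unit crosswind length is F = V × PW.
Inflow: F_in = 18.9 × 24.8 = 468.72 mm·m/s
Outflow: F_out = 18.9 × 9.7 = 183.33 mm·m/s
Steady-state rate R = (F_in − F_out)/L = (468.72 − 183.33) / 113000 m = 2.526e-03 mm/s.
R = 2.526e-03 × 3600 = 9.09 mm/hr.
Over 15 h: total = 9.09 × 15 = 136.35 ≈ 136 mm.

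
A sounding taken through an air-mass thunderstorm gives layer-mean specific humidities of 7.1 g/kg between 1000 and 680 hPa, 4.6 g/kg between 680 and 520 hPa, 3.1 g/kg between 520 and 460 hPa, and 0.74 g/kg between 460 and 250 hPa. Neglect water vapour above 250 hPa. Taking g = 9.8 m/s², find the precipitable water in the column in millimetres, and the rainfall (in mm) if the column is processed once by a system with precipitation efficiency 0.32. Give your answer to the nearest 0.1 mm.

PW ≈ 34.2 mm; rainfall ≈ 10.9 mm

Precipitable water is the column-integrated vapour mass per unit area: PW = (1/g) Σ q̄ Δp, with q in kg/kg and Δp in Pa (1 kg/m² of water = 1 mm).
Layer 1000–680 hPa: Δp = 320 hPa = 32000 Pa, q̄ = 0.0071 kg/kg → 0.0071 × 32000 / 9.8 = 23.18 mm
Layer 680–520 hPa: Δp = 160 hPa = 16000 Pa, q̄ = 0.0046 kg/kg → 0.0046 × 16000 / 9.8 = 7.51 mm
Layer 520–460 hPa: Δp = 60 hPa = 6000 Pa, q̄ = 0.0031 kg/kg → 0.0031 × 6000 / 9.8 = 1.90 mm
Layer 460–250 hPa: Δp = 210 hPa = 21000 Pa, q̄ = 0.00074 kg/kg → 0.00074 × 21000 / 9.8 = 1.59 mm
PW = 23.18 + 7.51 + 1.90 + 1.59 = 34.18 ≈ 34.2 mm.
Rainfall = ε × PW = 0.32 × 34.2 = 10.9 mm.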